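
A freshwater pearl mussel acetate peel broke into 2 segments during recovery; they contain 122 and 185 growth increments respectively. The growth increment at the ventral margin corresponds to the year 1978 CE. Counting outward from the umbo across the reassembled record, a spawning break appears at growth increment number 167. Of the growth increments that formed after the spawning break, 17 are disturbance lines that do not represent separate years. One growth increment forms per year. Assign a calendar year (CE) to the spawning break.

Total growth increments = 122 + 185 = 307.
The spawning break sits at growth increment 167 from the umbo, so 307 − 167 = 140 growth increments formed after it.
Removing the 17 false growth increments leaves 140 − 17 = 123 true growth increments beyond the spawning break.
The growth increment at the ventral margin is 1978 CE, so the spawning break dates to 1978 − 123 = 1855 CE.

1855 CE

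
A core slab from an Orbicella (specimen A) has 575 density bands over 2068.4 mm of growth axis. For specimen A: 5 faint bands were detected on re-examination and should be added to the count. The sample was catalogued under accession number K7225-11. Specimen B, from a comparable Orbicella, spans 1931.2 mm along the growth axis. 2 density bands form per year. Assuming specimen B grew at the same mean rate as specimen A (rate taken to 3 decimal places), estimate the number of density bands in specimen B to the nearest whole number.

542 density bands

Specimen A: correcting the raw count gives 575 + 5 = 580 true density bands.
Specimen A: with 2 density bands per year, 580 / 2 = 290 years.
A: Extension rate ≈ 2068.4 / 290 = 7.132 mm per year.
B spans 1931.2 / 7.132 = 270.78 years; at 2 density bands per year that is 270.78 × 2 ≈ 542 density bands.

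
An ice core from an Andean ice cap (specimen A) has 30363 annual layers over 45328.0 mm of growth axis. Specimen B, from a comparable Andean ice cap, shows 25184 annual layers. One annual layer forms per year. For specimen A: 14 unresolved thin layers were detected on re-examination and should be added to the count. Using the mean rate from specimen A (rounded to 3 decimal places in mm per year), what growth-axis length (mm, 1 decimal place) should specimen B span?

Specimen A: correcting the raw count gives 30363 + 14 = 30377 true annual layers.
A: Extension rate ≈ 45328.0 / 30377 = 1.492 mm/year.
Length of B = 1.492 × 25184 = 37574.5 mm.

37574.5 mm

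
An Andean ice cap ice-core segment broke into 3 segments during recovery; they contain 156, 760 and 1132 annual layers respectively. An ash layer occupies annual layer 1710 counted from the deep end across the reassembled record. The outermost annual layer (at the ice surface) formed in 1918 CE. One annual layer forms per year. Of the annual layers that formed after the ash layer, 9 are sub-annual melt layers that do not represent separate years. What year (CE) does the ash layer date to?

Total annual layers = 156 + 760 + 1132 = 2048.
2048 − 1710 = 338 annual layers lie beyond the ash layer toward the ice surface.
338 − 9 false = 329 true annual layers after the ash layer.
The annual layer at the ice surface is 1918 CE, so the ash layer dates to 1918 − 329 = 1589 CE.

1589 CE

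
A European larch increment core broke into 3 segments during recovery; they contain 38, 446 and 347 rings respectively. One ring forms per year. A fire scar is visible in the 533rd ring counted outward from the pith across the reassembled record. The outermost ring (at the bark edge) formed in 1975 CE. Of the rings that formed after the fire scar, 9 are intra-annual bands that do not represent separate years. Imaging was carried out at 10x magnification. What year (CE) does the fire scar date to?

Total rings = 38 + 446 + 347 = 831.
Between ring 533 and the bark edge there are 831 − 533 = 298 rings.
298 − 9 false = 289 true rings after the fire scar.
The ring at the bark edge is 1975 CE, so the fire scar dates to 1975 − 289 = 1686 CE.

1686 CE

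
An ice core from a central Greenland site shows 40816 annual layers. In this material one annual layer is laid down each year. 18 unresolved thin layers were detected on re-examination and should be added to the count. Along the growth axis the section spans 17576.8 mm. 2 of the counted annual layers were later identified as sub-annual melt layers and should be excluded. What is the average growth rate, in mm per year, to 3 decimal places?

Correcting the raw count gives 40816 − 2 + 18 = 40832 true annual layers.
17576.8 mm over 40832 years gives 17576.8 / 40832 ≈ 0.430 mm per year.

0.430 mm per year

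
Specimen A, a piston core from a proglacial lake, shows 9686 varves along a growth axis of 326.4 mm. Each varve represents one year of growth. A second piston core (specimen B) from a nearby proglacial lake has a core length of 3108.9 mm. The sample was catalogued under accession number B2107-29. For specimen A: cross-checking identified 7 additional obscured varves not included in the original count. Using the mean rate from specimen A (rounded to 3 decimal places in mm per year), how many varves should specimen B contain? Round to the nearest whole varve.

Specimen A: adjusted count: 9686 + 7 = 9693 varves.
A: Extension rate ≈ 326.4 / 9693 = 0.034 mm per year.
Specimen B: 3108.9 mm / 0.034 mm per year = 91438.24 years ≈ 91438 varves.

91438 varves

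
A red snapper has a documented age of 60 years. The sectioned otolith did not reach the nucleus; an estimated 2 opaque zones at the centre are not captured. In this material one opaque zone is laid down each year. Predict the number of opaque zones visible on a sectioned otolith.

58 opaque zones

One opaque zone per year gives 60 opaque zones over 60 years.
Subtracting the 2 opaque zones not captured gives 60 − 2 = 58 opaque zones in the record.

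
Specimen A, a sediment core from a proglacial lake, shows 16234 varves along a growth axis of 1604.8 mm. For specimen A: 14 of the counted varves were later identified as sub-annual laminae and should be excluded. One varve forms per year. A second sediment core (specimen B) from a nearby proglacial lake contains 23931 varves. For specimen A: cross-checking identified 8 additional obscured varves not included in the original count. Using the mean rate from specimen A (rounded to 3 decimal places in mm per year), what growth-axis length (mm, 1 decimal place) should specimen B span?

2369.2 mm

Specimen A: correcting the raw count gives 16234 − 14 + 8 = 16228 true varves.
A: Extension rate ≈ 1604.8 / 16228 = 0.099 mm per year.
B's length ≈ 0.099 × 23931 = 2369.2 mm.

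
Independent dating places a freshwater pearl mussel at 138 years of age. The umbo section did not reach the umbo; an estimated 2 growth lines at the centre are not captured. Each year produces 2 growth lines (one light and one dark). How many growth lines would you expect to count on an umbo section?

With 2 growth lines per year, 138 years would produce 138 × 2 = 276 growth lines.
Subtracting the 2 growth lines not captured gives 276 − 2 = 274 growth lines in the record.

274 growth lines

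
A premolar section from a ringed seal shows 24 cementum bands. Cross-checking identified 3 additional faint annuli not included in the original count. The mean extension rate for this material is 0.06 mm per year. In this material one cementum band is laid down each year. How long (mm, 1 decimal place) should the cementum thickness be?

1.6 mm

After corrections the count is 24 + 3 = 27 cementum bands.
Length ≈ 0.06 × 27 = 1.6 mm.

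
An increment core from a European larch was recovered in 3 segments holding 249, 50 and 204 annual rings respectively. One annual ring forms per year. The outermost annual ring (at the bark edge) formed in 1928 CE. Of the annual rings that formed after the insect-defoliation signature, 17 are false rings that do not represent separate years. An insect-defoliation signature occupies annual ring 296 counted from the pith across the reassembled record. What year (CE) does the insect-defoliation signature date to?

1738 CE

Total annual rings = 249 + 50 + 204 = 503.
The insect-defoliation signature sits at annual ring 296 from the pith, so 503 − 296 = 207 annual rings formed after it.
Excluding 17 false annual rings: 207 − 17 = 190.
Counting back 190 years from 1928 CE places the insect-defoliation signature in 1928 − 190 = 1738 CE.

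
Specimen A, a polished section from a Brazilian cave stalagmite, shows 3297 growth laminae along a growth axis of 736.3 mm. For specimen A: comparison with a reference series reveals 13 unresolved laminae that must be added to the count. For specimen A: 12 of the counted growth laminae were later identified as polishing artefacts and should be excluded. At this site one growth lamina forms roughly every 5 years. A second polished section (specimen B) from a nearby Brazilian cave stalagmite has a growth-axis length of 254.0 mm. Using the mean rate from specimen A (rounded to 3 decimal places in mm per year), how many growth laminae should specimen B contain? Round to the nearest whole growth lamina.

1129 growth laminae

Specimen A: true growth lamina count = 3297 − 12 + 13 = 3298.
Specimen A: at 5 years per growth lamina, 3298 × 5 = 16490 years.
A: Extension rate ≈ 736.3 / 16490 = 0.045 mm/year.
B spans 254.0 / 0.045 = 5644.44 years; at 5 years per growth lamina that is 5644.44 / 5 ≈ 1129 growth laminae.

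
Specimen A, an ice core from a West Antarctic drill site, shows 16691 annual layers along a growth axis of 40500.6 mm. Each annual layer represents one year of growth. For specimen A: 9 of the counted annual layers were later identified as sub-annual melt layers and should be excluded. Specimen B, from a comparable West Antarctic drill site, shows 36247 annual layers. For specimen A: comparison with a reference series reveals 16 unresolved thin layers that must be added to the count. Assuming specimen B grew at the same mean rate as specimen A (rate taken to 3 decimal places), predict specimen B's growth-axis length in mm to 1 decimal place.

Specimen A: true annual layer count = 16691 − 9 + 16 = 16698.
A: Extension rate ≈ 40500.6 / 16698 = 2.425 mm/year.
Length of B = 2.425 × 36247 = 87899.0 mm.

87899.0 mm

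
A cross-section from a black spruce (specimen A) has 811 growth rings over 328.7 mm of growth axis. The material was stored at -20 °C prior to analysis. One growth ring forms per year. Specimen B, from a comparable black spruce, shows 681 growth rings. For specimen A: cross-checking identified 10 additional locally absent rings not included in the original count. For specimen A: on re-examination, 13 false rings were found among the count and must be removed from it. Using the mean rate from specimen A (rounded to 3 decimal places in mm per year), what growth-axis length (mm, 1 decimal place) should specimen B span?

Specimen A: adjusted count: 811 − 13 + 10 = 808 growth rings.
A: 328.7 mm over 808 years gives 328.7 / 808 ≈ 0.407 mm/yr.
B's length ≈ 0.407 × 681 = 277.2 mm.

277.2 mm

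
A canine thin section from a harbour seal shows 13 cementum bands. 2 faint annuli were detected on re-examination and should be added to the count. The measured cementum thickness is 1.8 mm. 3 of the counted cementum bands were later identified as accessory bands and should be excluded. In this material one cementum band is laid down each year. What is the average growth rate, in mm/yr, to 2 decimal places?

Correcting the raw count gives 13 − 3 + 2 = 12 true cementum bands.
Extension rate ≈ 1.8 / 12 = 0.15 mm/yr.

0.15 mm/yr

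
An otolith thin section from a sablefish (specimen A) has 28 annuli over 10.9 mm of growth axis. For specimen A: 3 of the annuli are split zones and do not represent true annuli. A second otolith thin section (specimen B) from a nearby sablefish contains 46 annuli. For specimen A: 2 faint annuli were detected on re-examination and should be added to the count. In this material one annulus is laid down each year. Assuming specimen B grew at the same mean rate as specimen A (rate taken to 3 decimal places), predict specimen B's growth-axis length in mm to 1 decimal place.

18.6 mm

Specimen A: adjusted count: 28 − 3 + 2 = 27 annuli.
A: Mean rate = 10.9 mm / 27 years ≈ 0.404 mm per year.
For B, 0.404 mm/year × 46 years = 18.6 mm.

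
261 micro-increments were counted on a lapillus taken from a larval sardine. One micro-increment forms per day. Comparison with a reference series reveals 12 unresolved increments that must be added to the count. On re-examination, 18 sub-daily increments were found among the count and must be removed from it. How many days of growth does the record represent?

After corrections the count is 261 − 18 + 12 = 255 micro-increments.
At one micro-increment per day, that is 255 days.

255 d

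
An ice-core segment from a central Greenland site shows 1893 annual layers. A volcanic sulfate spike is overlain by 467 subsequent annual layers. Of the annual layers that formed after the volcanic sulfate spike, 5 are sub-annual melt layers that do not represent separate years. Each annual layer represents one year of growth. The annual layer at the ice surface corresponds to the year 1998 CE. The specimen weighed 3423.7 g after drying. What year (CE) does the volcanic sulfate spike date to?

1536 CE

467 annual layers post-date the volcanic sulfate spike.
Removing the 5 false annual layers leaves 467 − 5 = 462 true annual layers beyond the volcanic sulfate spike.
1998 − 462 = 1536 CE.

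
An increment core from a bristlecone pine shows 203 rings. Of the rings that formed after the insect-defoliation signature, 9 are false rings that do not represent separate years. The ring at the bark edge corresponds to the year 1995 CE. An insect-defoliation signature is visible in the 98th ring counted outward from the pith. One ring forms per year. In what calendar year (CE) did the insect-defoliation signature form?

1899 CE

The insect-defoliation signature sits at ring 98 from the pith, so 203 − 98 = 105 rings formed after it.
Removing the 9 false rings leaves 105 − 9 = 96 true rings beyond the insect-defoliation signature.
The ring at the bark edge is 1995 CE, so the insect-defoliation signature dates to 1995 − 96 = 1899 CE.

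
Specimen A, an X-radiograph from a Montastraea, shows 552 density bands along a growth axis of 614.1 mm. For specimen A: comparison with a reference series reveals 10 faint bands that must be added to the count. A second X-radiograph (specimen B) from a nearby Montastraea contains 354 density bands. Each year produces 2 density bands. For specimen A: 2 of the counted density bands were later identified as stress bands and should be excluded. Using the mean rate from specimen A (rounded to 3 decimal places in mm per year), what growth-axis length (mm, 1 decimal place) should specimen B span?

388.2 mm

Specimen A: adjusted count: 552 − 2 + 10 = 560 density bands.
Specimen A: with 2 density bands per year, 560 / 2 = 280 years.
A: 614.1 mm over 280 years gives 614.1 / 280 ≈ 2.193 mm/year.
Specimen B: dividing by 2 density bands per year: 354 / 2 = 177 years. For B, 2.193 mm/year × 177 years = 388.2 mm.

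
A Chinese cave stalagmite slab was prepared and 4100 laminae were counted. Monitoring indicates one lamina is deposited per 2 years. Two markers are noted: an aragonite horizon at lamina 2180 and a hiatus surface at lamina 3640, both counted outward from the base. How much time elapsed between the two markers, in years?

The two markers are separated by 3640 − 2180 = 1460 laminae.
1460 laminae at 2 years each span 1460 × 2 = 2920 years.

2920 years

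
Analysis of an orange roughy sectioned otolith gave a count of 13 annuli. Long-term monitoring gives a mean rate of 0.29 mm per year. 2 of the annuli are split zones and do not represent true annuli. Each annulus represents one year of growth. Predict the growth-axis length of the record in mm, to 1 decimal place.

After corrections the count is 13 − 2 = 11 annuli.
Predicted length = 0.29 mm/year × 11 years = 3.2 mm.

3.2 mm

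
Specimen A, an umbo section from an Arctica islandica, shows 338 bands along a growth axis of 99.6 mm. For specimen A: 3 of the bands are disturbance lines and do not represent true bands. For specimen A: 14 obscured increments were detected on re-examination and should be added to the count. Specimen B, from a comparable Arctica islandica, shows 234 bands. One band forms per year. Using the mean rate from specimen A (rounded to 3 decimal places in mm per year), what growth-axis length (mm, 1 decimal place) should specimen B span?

Specimen A: correcting the raw count gives 338 − 3 + 14 = 349 true bands.
A: Mean rate = 99.6 mm / 349 years ≈ 0.285 mm/year.
For B, 0.285 mm/year × 234 years = 66.7 mm.

66.7 mm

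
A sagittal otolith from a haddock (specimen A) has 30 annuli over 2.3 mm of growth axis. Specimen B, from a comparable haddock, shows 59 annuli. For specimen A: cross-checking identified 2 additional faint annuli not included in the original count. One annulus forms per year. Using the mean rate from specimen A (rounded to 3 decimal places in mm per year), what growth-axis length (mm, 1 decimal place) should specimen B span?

4.2 mm

Specimen A: true annulus count = 30 + 2 = 32.
A: Mean rate = 2.3 mm / 32 years ≈ 0.072 mm/yr.
B's length ≈ 0.072 × 59 = 4.2 mm.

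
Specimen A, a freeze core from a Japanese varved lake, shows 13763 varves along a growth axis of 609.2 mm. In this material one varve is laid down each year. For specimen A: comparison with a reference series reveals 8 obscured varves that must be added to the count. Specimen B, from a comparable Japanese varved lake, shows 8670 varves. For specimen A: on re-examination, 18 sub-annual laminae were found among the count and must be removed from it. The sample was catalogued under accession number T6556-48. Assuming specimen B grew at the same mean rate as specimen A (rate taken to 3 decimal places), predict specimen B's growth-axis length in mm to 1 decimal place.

381.5 mm

Specimen A: adjusted count: 13763 − 18 + 8 = 13753 varves.
A: Extension rate ≈ 609.2 / 13753 = 0.044 mm/yr.
B's length ≈ 0.044 × 8670 = 381.5 mm.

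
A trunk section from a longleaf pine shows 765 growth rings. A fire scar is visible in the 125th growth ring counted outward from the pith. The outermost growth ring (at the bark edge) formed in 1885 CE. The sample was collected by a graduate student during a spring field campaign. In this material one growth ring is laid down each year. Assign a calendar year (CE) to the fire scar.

1245 CE

765 − 125 = 640 growth rings lie beyond the fire scar toward the bark edge.
1885 − 640 = 1245 CE.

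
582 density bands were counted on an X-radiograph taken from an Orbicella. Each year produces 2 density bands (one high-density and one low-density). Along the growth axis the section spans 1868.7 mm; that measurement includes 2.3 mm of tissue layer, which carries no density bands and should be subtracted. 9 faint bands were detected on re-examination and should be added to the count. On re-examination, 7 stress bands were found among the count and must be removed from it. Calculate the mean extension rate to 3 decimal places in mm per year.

6.392 mm per year

After corrections the count is 582 − 7 + 9 = 584 density bands.
Dividing by 2 density bands per year: 584 / 2 = 292 years.
Removing the 2.3 mm offcut leaves 1868.7 − 2.3 = 1866.4 mm.
Mean rate = 1866.4 mm / 292 years ≈ 6.392 mm per year.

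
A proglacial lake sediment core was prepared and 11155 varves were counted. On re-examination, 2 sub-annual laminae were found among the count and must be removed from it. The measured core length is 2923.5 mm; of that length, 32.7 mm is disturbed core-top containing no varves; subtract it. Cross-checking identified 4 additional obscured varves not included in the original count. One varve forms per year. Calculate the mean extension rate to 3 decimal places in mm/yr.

True varve count = 11155 − 2 + 4 = 11157.
Net length = 2923.5 − 32.7 = 2890.8 mm.
Extension rate ≈ 2890.8 / 11157 = 0.259 mm/yr.

0.259 mm/yr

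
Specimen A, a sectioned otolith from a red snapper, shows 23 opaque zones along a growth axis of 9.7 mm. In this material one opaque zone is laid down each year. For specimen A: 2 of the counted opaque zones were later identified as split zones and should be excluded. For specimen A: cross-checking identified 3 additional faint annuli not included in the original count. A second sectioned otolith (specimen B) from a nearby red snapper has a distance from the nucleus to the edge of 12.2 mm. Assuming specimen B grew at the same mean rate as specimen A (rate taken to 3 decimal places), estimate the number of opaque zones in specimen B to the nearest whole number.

Specimen A: correcting the raw count gives 23 − 2 + 3 = 24 true opaque zones.
A: 9.7 mm over 24 years gives 9.7 / 24 ≈ 0.404 mm/year.
Specimen B: 12.2 mm / 0.404 mm per year = 30.20 years ≈ 30 opaque zones.

30 opaque zones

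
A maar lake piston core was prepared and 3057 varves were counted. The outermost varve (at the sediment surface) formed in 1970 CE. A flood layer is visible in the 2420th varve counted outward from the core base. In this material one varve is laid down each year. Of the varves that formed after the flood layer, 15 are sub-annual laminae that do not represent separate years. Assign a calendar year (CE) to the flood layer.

1348 CE

3057 − 2420 = 637 varves lie beyond the flood layer toward the sediment surface.
637 − 15 false = 622 true varves after the flood layer.
1970 − 622 = 1348 CE.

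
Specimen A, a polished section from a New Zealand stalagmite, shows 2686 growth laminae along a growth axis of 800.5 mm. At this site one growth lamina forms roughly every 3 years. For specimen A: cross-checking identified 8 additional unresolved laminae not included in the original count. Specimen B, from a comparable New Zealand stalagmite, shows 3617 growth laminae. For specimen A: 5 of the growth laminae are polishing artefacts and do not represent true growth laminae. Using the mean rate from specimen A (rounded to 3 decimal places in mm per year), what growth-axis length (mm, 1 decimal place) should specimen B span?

Specimen A: adjusted count: 2686 − 5 + 8 = 2689 growth laminae.
Specimen A: at 3 years per growth lamina, 2689 × 3 = 8067 years.
A: Mean rate = 800.5 mm / 8067 years ≈ 0.099 mm/year.
Specimen B: multiplying by 3 years per growth lamina: 3617 × 3 = 10851 years. B's length ≈ 0.099 × 10851 = 1074.2 mm.

1074.2 mm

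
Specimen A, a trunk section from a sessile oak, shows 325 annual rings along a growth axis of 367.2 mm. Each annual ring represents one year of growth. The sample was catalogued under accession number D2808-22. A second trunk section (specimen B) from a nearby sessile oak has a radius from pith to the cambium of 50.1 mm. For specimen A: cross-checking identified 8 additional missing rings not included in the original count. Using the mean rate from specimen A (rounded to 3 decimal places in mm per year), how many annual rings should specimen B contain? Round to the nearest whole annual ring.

Specimen A: after corrections the count is 325 + 8 = 333 annual rings.
A: Mean rate = 367.2 mm / 333 years ≈ 1.103 mm per year.
Specimen B: 50.1 mm / 1.103 mm per year = 45.42 years ≈ 45 annual rings.

45 annual rings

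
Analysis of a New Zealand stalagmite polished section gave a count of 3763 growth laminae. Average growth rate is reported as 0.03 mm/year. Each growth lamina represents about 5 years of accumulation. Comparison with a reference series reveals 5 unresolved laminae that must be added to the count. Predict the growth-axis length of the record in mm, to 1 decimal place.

565.2 mm

Adjusted count: 3763 + 5 = 3768 growth laminae.
Multiplying by 5 years per growth lamina: 3768 × 5 = 18840 years.
Length ≈ 0.03 × 18840 = 565.2 mm.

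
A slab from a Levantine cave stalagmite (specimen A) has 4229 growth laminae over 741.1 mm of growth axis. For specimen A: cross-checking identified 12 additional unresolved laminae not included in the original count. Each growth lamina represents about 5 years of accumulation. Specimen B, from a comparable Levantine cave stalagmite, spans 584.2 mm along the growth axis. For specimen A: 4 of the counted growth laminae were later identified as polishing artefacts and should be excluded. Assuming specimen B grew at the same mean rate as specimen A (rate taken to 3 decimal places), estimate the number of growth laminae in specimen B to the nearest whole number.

3338 growth laminae

Specimen A: adjusted count: 4229 − 4 + 12 = 4237 growth laminae.
Specimen A: at 5 years per growth lamina, 4237 × 5 = 21185 years.
A: 741.1 mm over 21185 years gives 741.1 / 21185 ≈ 0.035 mm/year.
Specimen B: 584.2 mm / 0.035 mm per year = 16691.43 years; at 5 years per growth lamina that is 16691.43 / 5 ≈ 3338 growth laminae.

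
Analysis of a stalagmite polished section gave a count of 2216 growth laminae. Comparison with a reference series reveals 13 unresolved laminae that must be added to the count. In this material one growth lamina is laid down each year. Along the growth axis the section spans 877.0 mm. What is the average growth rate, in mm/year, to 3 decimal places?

Adjusted count: 2216 + 13 = 2229 growth laminae.
877.0 mm over 2229 years gives 877.0 / 2229 ≈ 0.393 mm/year.

0.393 mm/year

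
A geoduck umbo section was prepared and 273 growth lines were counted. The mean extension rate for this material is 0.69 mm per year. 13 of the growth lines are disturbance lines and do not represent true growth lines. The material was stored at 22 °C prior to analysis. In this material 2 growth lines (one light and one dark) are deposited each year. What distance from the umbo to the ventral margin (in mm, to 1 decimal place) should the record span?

89.7 mm

Adjusted count: 273 − 13 = 260 growth lines.
260 growth lines at 2 per year is 260 / 2 = 130 years.
Length ≈ 0.69 × 130 = 89.7 mm.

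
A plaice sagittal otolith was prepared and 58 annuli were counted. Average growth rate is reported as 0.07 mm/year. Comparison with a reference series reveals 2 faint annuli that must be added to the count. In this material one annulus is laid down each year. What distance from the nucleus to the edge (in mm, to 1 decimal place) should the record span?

4.2 mm

Correcting the raw count gives 58 + 2 = 60 true annuli.
60 years at 0.07 mm/year gives 0.07 × 60 = 4.2 mm.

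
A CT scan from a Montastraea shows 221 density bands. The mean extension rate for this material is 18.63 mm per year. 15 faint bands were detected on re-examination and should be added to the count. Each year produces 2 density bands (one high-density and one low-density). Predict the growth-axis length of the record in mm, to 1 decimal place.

Adjusted count: 221 + 15 = 236 density bands.
Dividing by 2 density bands per year: 236 / 2 = 118 years.
Predicted length = 18.63 mm/year × 118 years = 2198.3 mm.

2198.3 mm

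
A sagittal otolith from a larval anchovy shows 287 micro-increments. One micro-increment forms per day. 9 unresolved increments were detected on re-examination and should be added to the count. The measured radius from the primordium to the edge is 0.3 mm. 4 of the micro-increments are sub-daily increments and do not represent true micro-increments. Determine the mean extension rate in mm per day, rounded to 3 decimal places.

0.001 mm per day

True micro-increment count = 287 − 4 + 9 = 292.
Extension rate ≈ 0.3 / 292 = 0.001 mm per day.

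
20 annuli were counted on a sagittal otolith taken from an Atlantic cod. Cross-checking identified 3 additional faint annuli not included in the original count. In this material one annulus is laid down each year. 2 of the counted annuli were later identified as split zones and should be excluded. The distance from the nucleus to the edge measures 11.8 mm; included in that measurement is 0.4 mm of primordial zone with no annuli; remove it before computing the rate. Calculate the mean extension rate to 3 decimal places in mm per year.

True annulus count = 20 − 2 + 3 = 21.
Net length = 11.8 − 0.4 = 11.4 mm.
Extension rate ≈ 11.4 / 21 = 0.543 mm per year.

0.543 mm per year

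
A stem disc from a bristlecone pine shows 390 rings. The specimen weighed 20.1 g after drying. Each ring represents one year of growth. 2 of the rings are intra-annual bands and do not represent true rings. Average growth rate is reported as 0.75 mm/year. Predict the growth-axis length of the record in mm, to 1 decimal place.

291.0 mm

Adjusted count: 390 − 2 = 388 rings.
Predicted length = 0.75 mm/year × 388 years = 291.0 mm.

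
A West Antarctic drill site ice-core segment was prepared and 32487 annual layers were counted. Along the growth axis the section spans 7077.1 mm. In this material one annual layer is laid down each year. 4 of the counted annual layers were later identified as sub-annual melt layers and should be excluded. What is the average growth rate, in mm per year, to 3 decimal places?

0.218 mm per year

Adjusted count: 32487 − 4 = 32483 annual layers.
Mean rate = 7077.1 mm / 32483 years ≈ 0.218 mm per year.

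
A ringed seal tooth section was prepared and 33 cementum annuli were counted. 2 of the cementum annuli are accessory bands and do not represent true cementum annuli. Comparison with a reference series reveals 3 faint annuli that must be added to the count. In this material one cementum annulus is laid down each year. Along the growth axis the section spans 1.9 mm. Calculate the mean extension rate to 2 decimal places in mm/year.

0.06 mm/year

Correcting the raw count gives 33 − 2 + 3 = 34 true cementum annuli.
Extension rate ≈ 1.9 / 34 = 0.06 mm/year.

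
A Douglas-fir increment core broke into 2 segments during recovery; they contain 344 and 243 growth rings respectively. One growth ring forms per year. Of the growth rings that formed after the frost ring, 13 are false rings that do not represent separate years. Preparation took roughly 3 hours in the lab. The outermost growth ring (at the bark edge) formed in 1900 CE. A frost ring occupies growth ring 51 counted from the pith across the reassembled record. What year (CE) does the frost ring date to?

1377 CE

Total growth rings = 344 + 243 = 587.
The frost ring sits at growth ring 51 from the pith, so 587 − 51 = 536 growth rings formed after it.
Removing the 13 false growth rings leaves 536 − 13 = 523 true growth rings beyond the frost ring.
Counting back 523 years from 1900 CE places the frost ring in 1900 − 523 = 1377 CE.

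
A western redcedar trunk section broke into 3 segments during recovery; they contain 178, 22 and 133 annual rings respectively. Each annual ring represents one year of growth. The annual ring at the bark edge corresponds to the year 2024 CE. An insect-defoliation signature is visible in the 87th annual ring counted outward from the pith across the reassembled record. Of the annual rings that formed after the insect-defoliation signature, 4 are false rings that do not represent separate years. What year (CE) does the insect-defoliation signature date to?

1782 CE

Total annual rings = 178 + 22 + 133 = 333.
The insect-defoliation signature sits at annual ring 87 from the pith, so 333 − 87 = 246 annual rings formed after it.
Excluding 4 false annual rings: 246 − 4 = 242.
2024 − 242 = 1782 CE.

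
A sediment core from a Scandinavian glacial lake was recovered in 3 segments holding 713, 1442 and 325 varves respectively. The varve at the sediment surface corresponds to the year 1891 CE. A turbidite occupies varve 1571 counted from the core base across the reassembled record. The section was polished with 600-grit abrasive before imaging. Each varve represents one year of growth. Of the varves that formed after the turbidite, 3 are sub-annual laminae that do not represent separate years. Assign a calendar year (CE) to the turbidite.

985 CE

Total varves = 713 + 1442 + 325 = 2480.
2480 − 1571 = 909 varves lie beyond the turbidite toward the sediment surface.
Excluding 3 false varves: 909 − 3 = 906.
Counting back 906 years from 1891 CE places the turbidite in 1891 − 906 = 985 CE.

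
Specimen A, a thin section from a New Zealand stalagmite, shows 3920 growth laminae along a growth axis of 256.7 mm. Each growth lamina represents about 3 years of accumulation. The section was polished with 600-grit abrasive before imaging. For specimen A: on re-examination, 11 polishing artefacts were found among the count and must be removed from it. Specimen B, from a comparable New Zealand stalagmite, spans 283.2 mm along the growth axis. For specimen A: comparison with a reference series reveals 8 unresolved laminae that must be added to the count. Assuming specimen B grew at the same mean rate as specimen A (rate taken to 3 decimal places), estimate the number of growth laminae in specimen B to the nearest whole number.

4291 growth laminae

Specimen A: true growth lamina count = 3920 − 11 + 8 = 3917.
Specimen A: at 3 years per growth lamina, 3917 × 3 = 11751 years.
A: Mean rate = 256.7 mm / 11751 years ≈ 0.022 mm/yr.
For B, 283.2 / 0.022 = 12872.73 years; at 3 years per growth lamina that is 12872.73 / 3 ≈ 4291 growth laminae.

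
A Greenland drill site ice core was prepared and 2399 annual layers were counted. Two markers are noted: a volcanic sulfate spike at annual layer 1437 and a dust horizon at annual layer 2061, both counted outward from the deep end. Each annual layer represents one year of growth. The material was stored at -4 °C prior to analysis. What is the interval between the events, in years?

2061 − 1437 = 624 annual layers lie between the two events.
One annual layer per year makes the interval 624 years.

624 years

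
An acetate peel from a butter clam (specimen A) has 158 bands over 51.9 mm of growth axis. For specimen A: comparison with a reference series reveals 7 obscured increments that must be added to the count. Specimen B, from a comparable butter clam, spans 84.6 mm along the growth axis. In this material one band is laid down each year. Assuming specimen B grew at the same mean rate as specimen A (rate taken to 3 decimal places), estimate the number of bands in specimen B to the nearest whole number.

269 bands

Specimen A: adjusted count: 158 + 7 = 165 bands.
A: Mean rate = 51.9 mm / 165 years ≈ 0.315 mm/yr.
For B, 84.6 / 0.315 = 268.57 years ≈ 269 bands.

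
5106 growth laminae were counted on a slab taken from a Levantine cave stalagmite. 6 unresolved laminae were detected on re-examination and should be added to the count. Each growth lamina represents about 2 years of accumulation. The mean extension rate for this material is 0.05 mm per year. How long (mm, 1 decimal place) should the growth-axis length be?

511.2 mm

After corrections the count is 5106 + 6 = 5112 growth laminae.
Multiplying by 2 years per growth lamina: 5112 × 2 = 10224 years.
10224 years at 0.05 mm/year gives 0.05 × 10224 = 511.2 mm.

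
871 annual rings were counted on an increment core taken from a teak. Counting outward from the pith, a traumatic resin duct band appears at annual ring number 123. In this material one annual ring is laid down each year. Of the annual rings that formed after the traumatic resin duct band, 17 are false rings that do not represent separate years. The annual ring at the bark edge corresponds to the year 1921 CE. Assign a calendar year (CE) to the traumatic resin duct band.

1190 CE

871 − 123 = 748 annual rings lie beyond the traumatic resin duct band toward the bark edge.
Excluding 17 false annual rings: 748 − 17 = 731.
The annual ring at the bark edge is 1921 CE, so the traumatic resin duct band dates to 1921 − 731 = 1190 CE.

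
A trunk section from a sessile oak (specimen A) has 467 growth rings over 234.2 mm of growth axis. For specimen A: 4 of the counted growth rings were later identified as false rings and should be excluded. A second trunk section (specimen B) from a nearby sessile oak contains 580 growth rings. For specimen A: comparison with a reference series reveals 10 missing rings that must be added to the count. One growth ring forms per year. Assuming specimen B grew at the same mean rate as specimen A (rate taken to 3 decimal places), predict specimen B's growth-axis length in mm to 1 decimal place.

287.1 mm

Specimen A: true growth ring count = 467 − 4 + 10 = 473.
A: Extension rate ≈ 234.2 / 473 = 0.495 mm/yr.
Length of B = 0.495 × 580 = 287.1 mm.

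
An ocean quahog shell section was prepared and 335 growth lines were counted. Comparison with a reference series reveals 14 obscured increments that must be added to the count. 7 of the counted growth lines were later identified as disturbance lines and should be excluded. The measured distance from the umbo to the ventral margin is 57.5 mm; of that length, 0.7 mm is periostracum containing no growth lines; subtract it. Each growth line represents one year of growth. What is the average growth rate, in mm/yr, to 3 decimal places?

Adjusted count: 335 − 7 + 14 = 342 growth lines.
The growth record spans 57.5 − 0.7 = 56.8 mm.
Mean rate = 56.8 mm / 342 years ≈ 0.166 mm/yr.

0.166 mm/yr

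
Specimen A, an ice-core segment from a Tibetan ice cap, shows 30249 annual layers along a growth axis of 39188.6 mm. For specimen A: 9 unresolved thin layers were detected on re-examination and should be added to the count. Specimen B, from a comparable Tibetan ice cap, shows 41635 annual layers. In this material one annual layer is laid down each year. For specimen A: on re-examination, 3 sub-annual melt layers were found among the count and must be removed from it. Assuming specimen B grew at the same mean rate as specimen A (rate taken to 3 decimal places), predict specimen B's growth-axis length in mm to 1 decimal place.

53917.3 mm

Specimen A: true annual layer count = 30249 − 3 + 9 = 30255.
A: 39188.6 mm over 30255 years gives 39188.6 / 30255 ≈ 1.295 mm/yr.
Length of B = 1.295 × 41635 = 53917.3 mm.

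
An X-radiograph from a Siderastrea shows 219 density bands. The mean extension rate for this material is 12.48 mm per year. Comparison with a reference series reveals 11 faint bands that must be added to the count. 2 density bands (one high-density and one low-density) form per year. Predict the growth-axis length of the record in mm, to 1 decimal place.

Correcting the raw count gives 219 + 11 = 230 true density bands.
With 2 density bands per year, 230 / 2 = 115 years.
Predicted length = 12.48 mm/year × 115 years = 1435.2 mm.

1435.2 mm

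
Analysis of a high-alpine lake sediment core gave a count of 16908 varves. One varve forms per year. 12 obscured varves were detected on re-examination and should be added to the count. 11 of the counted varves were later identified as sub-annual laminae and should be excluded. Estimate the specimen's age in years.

Adjusted count: 16908 − 11 + 12 = 16909 varves.
One varve per year makes the duration 16909 years.

16909 yr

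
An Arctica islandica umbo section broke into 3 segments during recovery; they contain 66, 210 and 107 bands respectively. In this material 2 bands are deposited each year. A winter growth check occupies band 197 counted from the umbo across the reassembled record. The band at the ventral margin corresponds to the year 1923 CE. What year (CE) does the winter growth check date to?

1830 CE

Total bands = 66 + 210 + 107 = 383.
383 − 197 = 186 bands lie beyond the winter growth check toward the ventral margin.
186 bands at 2 per year is 186 / 2 = 93 years.
The band at the ventral margin is 1923 CE, so the winter growth check dates to 1923 − 93 = 1830 CE.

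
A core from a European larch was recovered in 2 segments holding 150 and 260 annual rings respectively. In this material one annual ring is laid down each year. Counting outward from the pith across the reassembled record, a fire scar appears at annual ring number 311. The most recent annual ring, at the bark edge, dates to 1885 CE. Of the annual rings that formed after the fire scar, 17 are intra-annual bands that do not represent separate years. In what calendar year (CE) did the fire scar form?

Total annual rings = 150 + 260 = 410.
The fire scar sits at annual ring 311 from the pith, so 410 − 311 = 99 annual rings formed after it.
Removing the 17 false annual rings leaves 99 − 17 = 82 true annual rings beyond the fire scar.
1885 − 82 = 1803 CE.

1803 CE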